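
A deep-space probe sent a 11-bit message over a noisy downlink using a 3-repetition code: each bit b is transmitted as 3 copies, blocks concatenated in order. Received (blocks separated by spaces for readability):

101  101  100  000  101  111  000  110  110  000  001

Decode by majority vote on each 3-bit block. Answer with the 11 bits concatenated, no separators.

11001101100

Block 1 (101): 2 ones → 1
Block 2 (101): 2 ones → 1
Block 3 (100): 1 one → 0
Block 4 (000): 0 ones → 0
Block 5 (101): 2 ones → 1
Block 6 (111): 3 ones → 1
Block 7 (000): 0 ones → 0
Block 8 (110): 2 ones → 1
Block 9 (110): 2 ones → 1
Block 10 (000): 0 ones → 0
Block 11 (001): 1 one → 0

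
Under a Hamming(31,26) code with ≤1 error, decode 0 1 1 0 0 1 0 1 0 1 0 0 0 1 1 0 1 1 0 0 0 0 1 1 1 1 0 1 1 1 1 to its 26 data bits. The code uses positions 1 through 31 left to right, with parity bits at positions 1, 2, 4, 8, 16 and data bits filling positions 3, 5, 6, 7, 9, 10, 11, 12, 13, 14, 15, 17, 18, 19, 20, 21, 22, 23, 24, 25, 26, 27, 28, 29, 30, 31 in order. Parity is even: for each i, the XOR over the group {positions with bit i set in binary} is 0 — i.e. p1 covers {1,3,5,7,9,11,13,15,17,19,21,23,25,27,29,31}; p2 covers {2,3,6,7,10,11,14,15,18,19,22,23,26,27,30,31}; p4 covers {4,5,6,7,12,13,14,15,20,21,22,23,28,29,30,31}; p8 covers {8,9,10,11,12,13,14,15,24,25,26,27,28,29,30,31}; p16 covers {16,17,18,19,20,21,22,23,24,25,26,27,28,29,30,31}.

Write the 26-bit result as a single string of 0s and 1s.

10100110011110000111101111

s1 (pos 1,3,5,7,9,11,13,15,17,19,21,23,25,27,29,31): 0⊕1⊕0⊕0⊕0⊕0⊕0⊕1⊕1⊕0⊕0⊕1⊕1⊕0⊕1⊕1 = 1
s2 (pos 2,3,6,7,10,11,14,15,18,19,22,23,26,27,30,31): 1⊕1⊕1⊕0⊕1⊕0⊕1⊕1⊕1⊕0⊕0⊕1⊕1⊕0⊕1⊕1 = 1
s4 (pos 4,5,6,7,12,13,14,15,20,21,22,23,28,29,30,31): 0⊕0⊕1⊕0⊕0⊕0⊕1⊕1⊕0⊕0⊕0⊕1⊕1⊕1⊕1⊕1 = 0
s8 (pos 8,9,10,11,12,13,14,15,24,25,26,27,28,29,30,31): 1⊕0⊕1⊕0⊕0⊕0⊕1⊕1⊕1⊕1⊕1⊕0⊕1⊕1⊕1⊕1 = 1
s16 (pos 16,17,18,19,20,21,22,23,24,25,26,27,28,29,30,31): 0⊕1⊕1⊕0⊕0⊕0⊕0⊕1⊕1⊕1⊕1⊕0⊕1⊕1⊕1⊕1 = 0
Syndrome s16…s1 = 01011 → error at position 11.
Flip position 11: 0110010101000110110000111101111 → 0110010101100110110000111101111
Read data bits from positions 3,5,6,7,9,10,11,12,13,14,15,17,18,19,20,21,22,23,24,25,26,27,28,29,30,31: 10100110011110000111101111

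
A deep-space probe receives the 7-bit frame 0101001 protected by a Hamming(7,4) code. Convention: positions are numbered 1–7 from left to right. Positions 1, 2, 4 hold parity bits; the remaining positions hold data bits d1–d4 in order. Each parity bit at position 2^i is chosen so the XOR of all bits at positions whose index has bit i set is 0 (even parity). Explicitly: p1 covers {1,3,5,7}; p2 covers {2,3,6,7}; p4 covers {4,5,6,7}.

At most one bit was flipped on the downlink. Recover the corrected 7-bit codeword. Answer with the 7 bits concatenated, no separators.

1101001

s1 (pos 1,3,5,7): 0⊕0⊕0⊕1 = 1
s2 (pos 2,3,6,7): 1⊕0⊕0⊕1 = 0
s4 (pos 4,5,6,7): 1⊕0⊕0⊕1 = 0
Syndrome s4…s1 = 001 → error at position 1.
Flip position 1: 0101001 → 1101001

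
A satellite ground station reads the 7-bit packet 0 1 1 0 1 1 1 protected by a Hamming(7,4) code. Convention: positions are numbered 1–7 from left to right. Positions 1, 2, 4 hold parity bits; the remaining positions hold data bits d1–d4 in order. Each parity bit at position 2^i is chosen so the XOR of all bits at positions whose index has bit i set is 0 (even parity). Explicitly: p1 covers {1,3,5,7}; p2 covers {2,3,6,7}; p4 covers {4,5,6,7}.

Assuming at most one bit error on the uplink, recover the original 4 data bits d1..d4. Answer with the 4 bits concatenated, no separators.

1011

s1 (pos 1,3,5,7): 0⊕1⊕1⊕1 = 1
s2 (pos 2,3,6,7): 1⊕1⊕1⊕1 = 0
s4 (pos 4,5,6,7): 0⊕1⊕1⊕1 = 1
Syndrome s4…s1 = 101 → error at position 5.
Flip position 5: 0110111 → 0110011
Read data bits from positions 3,5,6,7: 1011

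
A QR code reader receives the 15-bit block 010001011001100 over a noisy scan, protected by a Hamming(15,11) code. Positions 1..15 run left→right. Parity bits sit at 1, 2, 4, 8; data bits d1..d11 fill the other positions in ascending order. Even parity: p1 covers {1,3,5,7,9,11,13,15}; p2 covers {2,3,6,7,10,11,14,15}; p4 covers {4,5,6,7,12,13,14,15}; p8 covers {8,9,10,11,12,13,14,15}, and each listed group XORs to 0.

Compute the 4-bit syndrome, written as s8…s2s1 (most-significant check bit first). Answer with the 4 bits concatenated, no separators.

0100

s1 (pos 1,3,5,7,9,11,13,15): 0⊕0⊕0⊕0⊕1⊕0⊕1⊕0 = 0
s2 (pos 2,3,6,7,10,11,14,15): 1⊕0⊕1⊕0⊕0⊕0⊕0⊕0 = 0
s4 (pos 4,5,6,7,12,13,14,15): 0⊕0⊕1⊕0⊕1⊕1⊕0⊕0 = 1
s8 (pos 8,9,10,11,12,13,14,15): 1⊕1⊕0⊕0⊕1⊕1⊕0⊕0 = 0
Syndrome s8…s1 = 0100 → error at position 4.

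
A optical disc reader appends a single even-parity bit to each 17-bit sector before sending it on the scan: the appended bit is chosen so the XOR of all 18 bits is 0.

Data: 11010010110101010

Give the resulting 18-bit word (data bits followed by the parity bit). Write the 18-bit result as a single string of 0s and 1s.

110100101101010101

XOR of the 17 data bits: 1⊕1⊕0⊕1⊕0⊕0⊕1⊕0⊕1⊕1⊕0⊕1⊕0⊕1⊕0⊕1⊕0 = 1
Parity bit = 1 (so all 18 bits XOR to 0).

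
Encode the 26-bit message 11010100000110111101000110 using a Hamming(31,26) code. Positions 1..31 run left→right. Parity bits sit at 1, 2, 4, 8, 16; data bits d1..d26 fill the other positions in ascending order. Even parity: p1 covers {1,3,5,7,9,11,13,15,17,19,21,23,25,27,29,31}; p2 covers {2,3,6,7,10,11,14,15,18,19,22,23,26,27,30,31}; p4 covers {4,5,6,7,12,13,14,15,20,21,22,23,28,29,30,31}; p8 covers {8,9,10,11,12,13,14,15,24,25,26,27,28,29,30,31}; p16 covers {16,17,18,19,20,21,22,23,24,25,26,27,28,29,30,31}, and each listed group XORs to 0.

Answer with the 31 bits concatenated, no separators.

0110101001000001110111101000110

Place data at non-parity positions: p1 p2 1 p4 1 0 1 p8 0 1 0 0 0 0 0 p16 1 1 0 1 1 1 1 0 1 0 0 0 1 1 0
p1 (pos 1,3,5,7,9,11,13,15,17,19,21,23,25,27,29,31): XOR of data positions = 1⊕1⊕1⊕0⊕0⊕0⊕0⊕1⊕0⊕1⊕1⊕1⊕0⊕1⊕0 = 0
p2 (pos 2,3,6,7,10,11,14,15,18,19,22,23,26,27,30,31): XOR of data positions = 1⊕0⊕1⊕1⊕0⊕0⊕0⊕1⊕0⊕1⊕1⊕0⊕0⊕1⊕0 = 1
p4 (pos 4,5,6,7,12,13,14,15,20,21,22,23,28,29,30,31): XOR of data positions = 1⊕0⊕1⊕0⊕0⊕0⊕0⊕1⊕1⊕1⊕1⊕0⊕1⊕1⊕0 = 0
p8 (pos 8,9,10,11,12,13,14,15,24,25,26,27,28,29,30,31): XOR of data positions = 0⊕1⊕0⊕0⊕0⊕0⊕0⊕0⊕1⊕0⊕0⊕0⊕1⊕1⊕0 = 0
p16 (pos 16,17,18,19,20,21,22,23,24,25,26,27,28,29,30,31): XOR of data positions = 1⊕1⊕0⊕1⊕1⊕1⊕1⊕0⊕1⊕0⊕0⊕0⊕1⊕1⊕0 = 1
Codeword: 0110101001000001110111101000110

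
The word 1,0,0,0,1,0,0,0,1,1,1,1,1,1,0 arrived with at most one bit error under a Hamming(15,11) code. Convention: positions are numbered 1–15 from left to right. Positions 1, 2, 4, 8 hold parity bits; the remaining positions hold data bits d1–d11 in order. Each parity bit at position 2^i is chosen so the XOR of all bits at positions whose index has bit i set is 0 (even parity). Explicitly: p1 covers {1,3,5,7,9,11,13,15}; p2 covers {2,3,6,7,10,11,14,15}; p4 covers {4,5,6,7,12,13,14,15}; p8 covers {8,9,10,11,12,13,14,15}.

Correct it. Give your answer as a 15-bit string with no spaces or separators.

101010001111110

s1 (pos 1,3,5,7,9,11,13,15): 1⊕0⊕1⊕0⊕1⊕1⊕1⊕0 = 1
s2 (pos 2,3,6,7,10,11,14,15): 0⊕0⊕0⊕0⊕1⊕1⊕1⊕0 = 1
s4 (pos 4,5,6,7,12,13,14,15): 0⊕1⊕0⊕0⊕1⊕1⊕1⊕0 = 0
s8 (pos 8,9,10,11,12,13,14,15): 0⊕1⊕1⊕1⊕1⊕1⊕1⊕0 = 0
Syndrome s8…s1 = 0011 → error at position 3.
Flip position 3: 100010001111110 → 101010001111110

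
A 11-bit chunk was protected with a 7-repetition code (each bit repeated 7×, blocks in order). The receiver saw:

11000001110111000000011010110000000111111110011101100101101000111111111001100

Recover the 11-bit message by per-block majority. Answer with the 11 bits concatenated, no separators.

Block 1 (1100000): 2 ones → 0
Block 2 (1110111): 6 ones → 1
Block 3 (0000000): 0 ones → 0
Block 4 (1101011): 5 ones → 1
Block 5 (0000000): 0 ones → 0
Block 6 (1111111): 7 ones → 1
Block 7 (1001110): 4 ones → 1
Block 8 (1100101): 4 ones → 1
Block 9 (1010001): 3 ones → 0
Block 10 (1111111): 7 ones → 1
Block 11 (1001100): 3 ones → 0

01010111010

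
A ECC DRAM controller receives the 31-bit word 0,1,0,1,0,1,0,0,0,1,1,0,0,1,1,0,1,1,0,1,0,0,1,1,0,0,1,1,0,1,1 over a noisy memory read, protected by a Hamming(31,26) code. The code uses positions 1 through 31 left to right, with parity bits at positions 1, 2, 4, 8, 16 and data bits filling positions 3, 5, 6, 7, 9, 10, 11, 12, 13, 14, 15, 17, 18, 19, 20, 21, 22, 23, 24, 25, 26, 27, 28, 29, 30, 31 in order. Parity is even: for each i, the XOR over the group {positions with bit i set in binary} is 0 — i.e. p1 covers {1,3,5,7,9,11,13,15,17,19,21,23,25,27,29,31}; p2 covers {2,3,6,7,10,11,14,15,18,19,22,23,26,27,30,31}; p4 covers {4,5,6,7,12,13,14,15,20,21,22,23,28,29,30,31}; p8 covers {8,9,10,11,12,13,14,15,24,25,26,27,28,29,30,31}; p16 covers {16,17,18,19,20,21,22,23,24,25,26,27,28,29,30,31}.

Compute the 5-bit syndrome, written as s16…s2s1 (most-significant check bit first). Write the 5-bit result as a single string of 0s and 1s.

s1 (pos 1,3,5,7,9,11,13,15,17,19,21,23,25,27,29,31): 0⊕0⊕0⊕0⊕0⊕1⊕0⊕1⊕1⊕0⊕0⊕1⊕0⊕1⊕0⊕1 = 0
s2 (pos 2,3,6,7,10,11,14,15,18,19,22,23,26,27,30,31): 1⊕0⊕1⊕0⊕1⊕1⊕1⊕1⊕1⊕0⊕0⊕1⊕0⊕1⊕1⊕1 = 1
s4 (pos 4,5,6,7,12,13,14,15,20,21,22,23,28,29,30,31): 1⊕0⊕1⊕0⊕0⊕0⊕1⊕1⊕1⊕0⊕0⊕1⊕1⊕0⊕1⊕1 = 1
s8 (pos 8,9,10,11,12,13,14,15,24,25,26,27,28,29,30,31): 0⊕0⊕1⊕1⊕0⊕0⊕1⊕1⊕1⊕0⊕0⊕1⊕1⊕0⊕1⊕1 = 1
s16 (pos 16,17,18,19,20,21,22,23,24,25,26,27,28,29,30,31): 0⊕1⊕1⊕0⊕1⊕0⊕0⊕1⊕1⊕0⊕0⊕1⊕1⊕0⊕1⊕1 = 1
Syndrome s16…s1 = 11110 → error at position 30.

11110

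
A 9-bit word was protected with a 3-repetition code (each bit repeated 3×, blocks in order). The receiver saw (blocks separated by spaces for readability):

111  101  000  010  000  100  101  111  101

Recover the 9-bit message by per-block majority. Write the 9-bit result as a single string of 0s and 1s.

110000111

Block 1 (111): 3 ones → 1
Block 2 (101): 2 ones → 1
Block 3 (000): 0 ones → 0
Block 4 (010): 1 one → 0
Block 5 (000): 0 ones → 0
Block 6 (100): 1 one → 0
Block 7 (101): 2 ones → 1
Block 8 (111): 3 ones → 1
Block 9 (101): 2 ones → 1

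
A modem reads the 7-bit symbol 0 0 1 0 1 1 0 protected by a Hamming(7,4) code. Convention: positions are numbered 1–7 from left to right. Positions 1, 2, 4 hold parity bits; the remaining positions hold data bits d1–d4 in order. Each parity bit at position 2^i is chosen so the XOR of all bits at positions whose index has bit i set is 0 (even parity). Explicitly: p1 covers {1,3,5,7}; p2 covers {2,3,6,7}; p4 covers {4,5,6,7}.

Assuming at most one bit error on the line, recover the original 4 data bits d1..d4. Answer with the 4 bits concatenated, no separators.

1110

s1 (pos 1,3,5,7): 0⊕1⊕1⊕0 = 0
s2 (pos 2,3,6,7): 0⊕1⊕1⊕0 = 0
s4 (pos 4,5,6,7): 0⊕1⊕1⊕0 = 0
Syndrome s4…s1 = 000 → no error.
Read data bits from positions 3,5,6,7: 1110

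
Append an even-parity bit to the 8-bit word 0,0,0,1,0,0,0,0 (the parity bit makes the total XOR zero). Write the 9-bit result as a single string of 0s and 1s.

XOR of the 8 data bits: 0⊕0⊕0⊕1⊕0⊕0⊕0⊕0 = 1
Parity bit = 1 (so all 9 bits XOR to 0).

000100001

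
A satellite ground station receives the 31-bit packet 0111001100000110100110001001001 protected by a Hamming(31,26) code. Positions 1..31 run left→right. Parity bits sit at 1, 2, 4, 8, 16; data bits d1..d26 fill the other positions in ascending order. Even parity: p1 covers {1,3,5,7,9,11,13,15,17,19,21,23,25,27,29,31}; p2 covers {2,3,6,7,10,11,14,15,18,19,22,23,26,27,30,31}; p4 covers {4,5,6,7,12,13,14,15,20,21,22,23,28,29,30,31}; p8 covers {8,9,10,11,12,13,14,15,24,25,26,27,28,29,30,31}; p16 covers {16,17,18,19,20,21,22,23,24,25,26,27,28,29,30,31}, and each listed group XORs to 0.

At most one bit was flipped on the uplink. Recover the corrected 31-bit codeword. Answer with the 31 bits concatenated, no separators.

s1 (pos 1,3,5,7,9,11,13,15,17,19,21,23,25,27,29,31): 0⊕1⊕0⊕1⊕0⊕0⊕0⊕1⊕1⊕0⊕1⊕0⊕1⊕0⊕0⊕1 = 1
s2 (pos 2,3,6,7,10,11,14,15,18,19,22,23,26,27,30,31): 1⊕1⊕0⊕1⊕0⊕0⊕1⊕1⊕0⊕0⊕0⊕0⊕0⊕0⊕0⊕1 = 0
s4 (pos 4,5,6,7,12,13,14,15,20,21,22,23,28,29,30,31): 1⊕0⊕0⊕1⊕0⊕0⊕1⊕1⊕1⊕1⊕0⊕0⊕1⊕0⊕0⊕1 = 0
s8 (pos 8,9,10,11,12,13,14,15,24,25,26,27,28,29,30,31): 1⊕0⊕0⊕0⊕0⊕0⊕1⊕1⊕0⊕1⊕0⊕0⊕1⊕0⊕0⊕1 = 0
s16 (pos 16,17,18,19,20,21,22,23,24,25,26,27,28,29,30,31): 0⊕1⊕0⊕0⊕1⊕1⊕0⊕0⊕0⊕1⊕0⊕0⊕1⊕0⊕0⊕1 = 0
Syndrome s16…s1 = 00001 → error at position 1.
Flip position 1: 0111001100000110100110001001001 → 1111001100000110100110001001001

1111001100000110100110001001001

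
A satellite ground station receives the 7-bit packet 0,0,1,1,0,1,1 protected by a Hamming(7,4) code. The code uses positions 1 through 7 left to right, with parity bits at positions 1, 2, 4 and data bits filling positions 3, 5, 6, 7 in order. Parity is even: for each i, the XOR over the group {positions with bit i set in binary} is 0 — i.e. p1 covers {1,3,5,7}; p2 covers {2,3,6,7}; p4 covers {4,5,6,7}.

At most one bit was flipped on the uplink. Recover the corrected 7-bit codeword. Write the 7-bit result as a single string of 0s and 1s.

0011001

s1 (pos 1,3,5,7): 0⊕1⊕0⊕1 = 0
s2 (pos 2,3,6,7): 0⊕1⊕1⊕1 = 1
s4 (pos 4,5,6,7): 1⊕0⊕1⊕1 = 1
Syndrome s4…s1 = 110 → error at position 6.
Flip position 6: 0011011 → 0011001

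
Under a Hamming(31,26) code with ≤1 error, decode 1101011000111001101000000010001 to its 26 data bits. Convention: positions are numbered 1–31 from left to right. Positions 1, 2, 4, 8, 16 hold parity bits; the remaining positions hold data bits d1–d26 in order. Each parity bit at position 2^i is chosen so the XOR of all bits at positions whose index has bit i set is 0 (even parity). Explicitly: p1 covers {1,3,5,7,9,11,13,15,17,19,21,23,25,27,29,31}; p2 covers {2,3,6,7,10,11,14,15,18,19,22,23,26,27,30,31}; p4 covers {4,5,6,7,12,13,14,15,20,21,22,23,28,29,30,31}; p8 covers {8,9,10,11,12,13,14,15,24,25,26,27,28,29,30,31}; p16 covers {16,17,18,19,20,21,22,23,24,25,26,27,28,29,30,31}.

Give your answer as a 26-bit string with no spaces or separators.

00110011100101000000110001

s1 (pos 1,3,5,7,9,11,13,15,17,19,21,23,25,27,29,31): 1⊕0⊕0⊕1⊕0⊕1⊕1⊕0⊕1⊕1⊕0⊕0⊕0⊕1⊕0⊕1 = 0
s2 (pos 2,3,6,7,10,11,14,15,18,19,22,23,26,27,30,31): 1⊕0⊕1⊕1⊕0⊕1⊕0⊕0⊕0⊕1⊕0⊕0⊕0⊕1⊕0⊕1 = 1
s4 (pos 4,5,6,7,12,13,14,15,20,21,22,23,28,29,30,31): 1⊕0⊕1⊕1⊕1⊕1⊕0⊕0⊕0⊕0⊕0⊕0⊕0⊕0⊕0⊕1 = 0
s8 (pos 8,9,10,11,12,13,14,15,24,25,26,27,28,29,30,31): 0⊕0⊕0⊕1⊕1⊕1⊕0⊕0⊕0⊕0⊕0⊕1⊕0⊕0⊕0⊕1 = 1
s16 (pos 16,17,18,19,20,21,22,23,24,25,26,27,28,29,30,31): 1⊕1⊕0⊕1⊕0⊕0⊕0⊕0⊕0⊕0⊕0⊕1⊕0⊕0⊕0⊕1 = 1
Syndrome s16…s1 = 11010 → error at position 26.
Flip position 26: 1101011000111001101000000010001 → 1101011000111001101000000110001
Read data bits from positions 3,5,6,7,9,10,11,12,13,14,15,17,18,19,20,21,22,23,24,25,26,27,28,29,30,31: 00110011100101000000110001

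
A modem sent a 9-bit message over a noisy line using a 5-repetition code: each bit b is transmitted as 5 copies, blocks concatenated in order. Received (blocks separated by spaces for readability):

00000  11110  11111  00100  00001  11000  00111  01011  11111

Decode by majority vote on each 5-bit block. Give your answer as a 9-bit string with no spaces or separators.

Block 1 (00000): 0 ones → 0
Block 2 (11110): 4 ones → 1
Block 3 (11111): 5 ones → 1
Block 4 (00100): 1 one → 0
Block 5 (00001): 1 one → 0
Block 6 (11000): 2 ones → 0
Block 7 (00111): 3 ones → 1
Block 8 (01011): 3 ones → 1
Block 9 (11111): 5 ones → 1

011000111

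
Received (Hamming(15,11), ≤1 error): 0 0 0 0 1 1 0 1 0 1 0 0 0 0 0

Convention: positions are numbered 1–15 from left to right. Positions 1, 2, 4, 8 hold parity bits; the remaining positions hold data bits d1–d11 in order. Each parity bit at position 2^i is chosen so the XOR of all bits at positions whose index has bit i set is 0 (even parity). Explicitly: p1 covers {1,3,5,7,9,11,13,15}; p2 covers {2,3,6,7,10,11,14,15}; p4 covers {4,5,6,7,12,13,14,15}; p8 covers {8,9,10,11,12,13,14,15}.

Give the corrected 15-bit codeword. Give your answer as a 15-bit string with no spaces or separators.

s1 (pos 1,3,5,7,9,11,13,15): 0⊕0⊕1⊕0⊕0⊕0⊕0⊕0 = 1
s2 (pos 2,3,6,7,10,11,14,15): 0⊕0⊕1⊕0⊕1⊕0⊕0⊕0 = 0
s4 (pos 4,5,6,7,12,13,14,15): 0⊕1⊕1⊕0⊕0⊕0⊕0⊕0 = 0
s8 (pos 8,9,10,11,12,13,14,15): 1⊕0⊕1⊕0⊕0⊕0⊕0⊕0 = 0
Syndrome s8…s1 = 0001 → error at position 1.
Flip position 1: 000011010100000 → 100011010100000

100011010100000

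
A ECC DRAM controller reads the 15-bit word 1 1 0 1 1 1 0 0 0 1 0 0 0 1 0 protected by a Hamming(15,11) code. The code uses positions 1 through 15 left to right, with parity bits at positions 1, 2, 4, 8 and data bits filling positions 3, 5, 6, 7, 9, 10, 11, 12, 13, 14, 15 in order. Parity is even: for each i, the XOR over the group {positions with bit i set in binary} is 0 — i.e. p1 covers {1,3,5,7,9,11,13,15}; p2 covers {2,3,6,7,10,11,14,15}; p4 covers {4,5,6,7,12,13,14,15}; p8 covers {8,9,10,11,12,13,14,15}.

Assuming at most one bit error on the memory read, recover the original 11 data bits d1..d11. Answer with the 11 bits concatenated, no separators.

01100100010

s1 (pos 1,3,5,7,9,11,13,15): 1⊕0⊕1⊕0⊕0⊕0⊕0⊕0 = 0
s2 (pos 2,3,6,7,10,11,14,15): 1⊕0⊕1⊕0⊕1⊕0⊕1⊕0 = 0
s4 (pos 4,5,6,7,12,13,14,15): 1⊕1⊕1⊕0⊕0⊕0⊕1⊕0 = 0
s8 (pos 8,9,10,11,12,13,14,15): 0⊕0⊕1⊕0⊕0⊕0⊕1⊕0 = 0
Syndrome s8…s1 = 0000 → no error.
Read data bits from positions 3,5,6,7,9,10,11,12,13,14,15: 01100100010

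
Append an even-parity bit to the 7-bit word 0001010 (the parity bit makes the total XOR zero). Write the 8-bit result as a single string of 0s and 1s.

XOR of the 7 data bits: 0⊕0⊕0⊕1⊕0⊕1⊕0 = 0
Parity bit = 0 (so all 8 bits XOR to 0).

00010100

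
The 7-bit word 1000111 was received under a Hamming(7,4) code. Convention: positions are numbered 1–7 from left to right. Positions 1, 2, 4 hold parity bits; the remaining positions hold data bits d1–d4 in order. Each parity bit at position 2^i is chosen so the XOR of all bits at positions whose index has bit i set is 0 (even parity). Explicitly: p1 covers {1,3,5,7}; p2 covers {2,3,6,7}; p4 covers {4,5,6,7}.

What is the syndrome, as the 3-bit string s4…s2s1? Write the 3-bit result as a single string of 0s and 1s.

101

s1 (pos 1,3,5,7): 1⊕0⊕1⊕1 = 1
s2 (pos 2,3,6,7): 0⊕0⊕1⊕1 = 0
s4 (pos 4,5,6,7): 0⊕1⊕1⊕1 = 1
Syndrome s4…s1 = 101 → error at position 5.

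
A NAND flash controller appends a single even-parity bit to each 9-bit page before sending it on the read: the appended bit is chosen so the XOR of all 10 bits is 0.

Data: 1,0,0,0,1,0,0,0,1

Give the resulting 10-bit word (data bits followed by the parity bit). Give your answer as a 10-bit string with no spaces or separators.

1000100011

XOR of the 9 data bits: 1⊕0⊕0⊕0⊕1⊕0⊕0⊕0⊕1 = 1
Parity bit = 1 (so all 10 bits XOR to 0).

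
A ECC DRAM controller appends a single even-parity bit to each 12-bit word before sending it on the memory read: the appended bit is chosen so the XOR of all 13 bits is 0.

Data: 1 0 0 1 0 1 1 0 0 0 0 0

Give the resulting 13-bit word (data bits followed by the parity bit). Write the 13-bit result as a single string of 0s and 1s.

1001011000000

XOR of the 12 data bits: 1⊕0⊕0⊕1⊕0⊕1⊕1⊕0⊕0⊕0⊕0⊕0 = 0
Parity bit = 0 (so all 13 bits XOR to 0).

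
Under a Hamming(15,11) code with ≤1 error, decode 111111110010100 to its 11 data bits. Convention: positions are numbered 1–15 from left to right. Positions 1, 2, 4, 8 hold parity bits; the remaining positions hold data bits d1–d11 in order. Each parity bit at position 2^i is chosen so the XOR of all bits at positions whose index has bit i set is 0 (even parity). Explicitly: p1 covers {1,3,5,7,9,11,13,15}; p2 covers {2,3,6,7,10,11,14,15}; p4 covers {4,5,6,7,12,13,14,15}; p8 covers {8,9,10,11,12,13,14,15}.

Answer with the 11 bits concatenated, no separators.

s1 (pos 1,3,5,7,9,11,13,15): 1⊕1⊕1⊕1⊕0⊕1⊕1⊕0 = 0
s2 (pos 2,3,6,7,10,11,14,15): 1⊕1⊕1⊕1⊕0⊕1⊕0⊕0 = 1
s4 (pos 4,5,6,7,12,13,14,15): 1⊕1⊕1⊕1⊕0⊕1⊕0⊕0 = 1
s8 (pos 8,9,10,11,12,13,14,15): 1⊕0⊕0⊕1⊕0⊕1⊕0⊕0 = 1
Syndrome s8…s1 = 1110 → error at position 14.
Flip position 14: 111111110010100 → 111111110010110
Read data bits from positions 3,5,6,7,9,10,11,12,13,14,15: 11110010110

11110010110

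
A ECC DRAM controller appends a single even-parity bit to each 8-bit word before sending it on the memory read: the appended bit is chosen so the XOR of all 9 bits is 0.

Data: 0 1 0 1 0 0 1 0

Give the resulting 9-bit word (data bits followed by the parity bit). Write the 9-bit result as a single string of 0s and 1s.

010100101

XOR of the 8 data bits: 0⊕1⊕0⊕1⊕0⊕0⊕1⊕0 = 1
Parity bit = 1 (so all 9 bits XOR to 0).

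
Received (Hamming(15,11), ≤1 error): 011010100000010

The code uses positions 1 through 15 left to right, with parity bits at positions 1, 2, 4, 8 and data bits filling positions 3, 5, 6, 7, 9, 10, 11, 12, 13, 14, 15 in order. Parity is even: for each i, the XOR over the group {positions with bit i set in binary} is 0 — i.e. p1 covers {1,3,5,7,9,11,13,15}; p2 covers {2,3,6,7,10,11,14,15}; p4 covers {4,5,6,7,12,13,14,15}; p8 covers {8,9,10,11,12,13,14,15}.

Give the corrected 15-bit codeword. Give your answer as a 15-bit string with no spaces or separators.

011010100000110

s1 (pos 1,3,5,7,9,11,13,15): 0⊕1⊕1⊕1⊕0⊕0⊕0⊕0 = 1
s2 (pos 2,3,6,7,10,11,14,15): 1⊕1⊕0⊕1⊕0⊕0⊕1⊕0 = 0
s4 (pos 4,5,6,7,12,13,14,15): 0⊕1⊕0⊕1⊕0⊕0⊕1⊕0 = 1
s8 (pos 8,9,10,11,12,13,14,15): 0⊕0⊕0⊕0⊕0⊕0⊕1⊕0 = 1
Syndrome s8…s1 = 1101 → error at position 13.
Flip position 13: 011010100000010 → 011010100000110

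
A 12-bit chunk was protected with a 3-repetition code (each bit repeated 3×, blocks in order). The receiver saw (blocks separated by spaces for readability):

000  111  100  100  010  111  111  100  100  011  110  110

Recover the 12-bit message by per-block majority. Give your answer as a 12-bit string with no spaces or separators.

Block 1 (000): 0 ones → 0
Block 2 (111): 3 ones → 1
Block 3 (100): 1 one → 0
Block 4 (100): 1 one → 0
Block 5 (010): 1 one → 0
Block 6 (111): 3 ones → 1
Block 7 (111): 3 ones → 1
Block 8 (100): 1 one → 0
Block 9 (100): 1 one → 0
Block 10 (011): 2 ones → 1
Block 11 (110): 2 ones → 1
Block 12 (110): 2 ones → 1

010001100111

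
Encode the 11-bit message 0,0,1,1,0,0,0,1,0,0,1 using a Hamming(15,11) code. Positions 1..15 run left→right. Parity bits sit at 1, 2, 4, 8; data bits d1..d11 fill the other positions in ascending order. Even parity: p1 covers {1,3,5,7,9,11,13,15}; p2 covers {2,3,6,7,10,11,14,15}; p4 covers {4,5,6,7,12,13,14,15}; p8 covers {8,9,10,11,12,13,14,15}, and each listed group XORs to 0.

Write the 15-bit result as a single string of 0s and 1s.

010001100001001

Place data at non-parity positions: p1 p2 0 p4 0 1 1 p8 0 0 0 1 0 0 1
p1 (pos 1,3,5,7,9,11,13,15): XOR of data positions = 0⊕0⊕1⊕0⊕0⊕0⊕1 = 0
p2 (pos 2,3,6,7,10,11,14,15): XOR of data positions = 0⊕1⊕1⊕0⊕0⊕0⊕1 = 1
p4 (pos 4,5,6,7,12,13,14,15): XOR of data positions = 0⊕1⊕1⊕1⊕0⊕0⊕1 = 0
p8 (pos 8,9,10,11,12,13,14,15): XOR of data positions = 0⊕0⊕0⊕1⊕0⊕0⊕1 = 0
Codeword: 010001100001001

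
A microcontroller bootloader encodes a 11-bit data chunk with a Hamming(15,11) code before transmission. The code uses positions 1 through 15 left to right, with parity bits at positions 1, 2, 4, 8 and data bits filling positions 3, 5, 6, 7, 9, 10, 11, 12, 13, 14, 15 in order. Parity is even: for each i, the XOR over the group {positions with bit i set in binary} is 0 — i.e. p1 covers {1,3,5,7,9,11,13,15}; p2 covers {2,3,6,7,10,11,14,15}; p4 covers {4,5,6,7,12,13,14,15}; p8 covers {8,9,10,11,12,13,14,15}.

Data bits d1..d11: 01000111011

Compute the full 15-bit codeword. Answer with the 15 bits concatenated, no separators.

100010010111011

Place data at non-parity positions: p1 p2 0 p4 1 0 0 p8 0 1 1 1 0 1 1
p1 (pos 1,3,5,7,9,11,13,15): XOR of data positions = 0⊕1⊕0⊕0⊕1⊕0⊕1 = 1
p2 (pos 2,3,6,7,10,11,14,15): XOR of data positions = 0⊕0⊕0⊕1⊕1⊕1⊕1 = 0
p4 (pos 4,5,6,7,12,13,14,15): XOR of data positions = 1⊕0⊕0⊕1⊕0⊕1⊕1 = 0
p8 (pos 8,9,10,11,12,13,14,15): XOR of data positions = 0⊕1⊕1⊕1⊕0⊕1⊕1 = 1
Codeword: 100010010111011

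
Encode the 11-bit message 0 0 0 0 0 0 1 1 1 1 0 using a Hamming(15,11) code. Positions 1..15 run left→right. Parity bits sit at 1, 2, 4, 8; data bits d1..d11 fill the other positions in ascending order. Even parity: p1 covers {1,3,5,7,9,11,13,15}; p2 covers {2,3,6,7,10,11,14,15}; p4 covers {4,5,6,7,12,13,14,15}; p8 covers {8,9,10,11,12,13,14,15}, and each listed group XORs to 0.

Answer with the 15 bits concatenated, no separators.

000100000011110

Place data at non-parity positions: p1 p2 0 p4 0 0 0 p8 0 0 1 1 1 1 0
p1 (pos 1,3,5,7,9,11,13,15): XOR of data positions = 0⊕0⊕0⊕0⊕1⊕1⊕0 = 0
p2 (pos 2,3,6,7,10,11,14,15): XOR of data positions = 0⊕0⊕0⊕0⊕1⊕1⊕0 = 0
p4 (pos 4,5,6,7,12,13,14,15): XOR of data positions = 0⊕0⊕0⊕1⊕1⊕1⊕0 = 1
p8 (pos 8,9,10,11,12,13,14,15): XOR of data positions = 0⊕0⊕1⊕1⊕1⊕1⊕0 = 0
Codeword: 000100000011110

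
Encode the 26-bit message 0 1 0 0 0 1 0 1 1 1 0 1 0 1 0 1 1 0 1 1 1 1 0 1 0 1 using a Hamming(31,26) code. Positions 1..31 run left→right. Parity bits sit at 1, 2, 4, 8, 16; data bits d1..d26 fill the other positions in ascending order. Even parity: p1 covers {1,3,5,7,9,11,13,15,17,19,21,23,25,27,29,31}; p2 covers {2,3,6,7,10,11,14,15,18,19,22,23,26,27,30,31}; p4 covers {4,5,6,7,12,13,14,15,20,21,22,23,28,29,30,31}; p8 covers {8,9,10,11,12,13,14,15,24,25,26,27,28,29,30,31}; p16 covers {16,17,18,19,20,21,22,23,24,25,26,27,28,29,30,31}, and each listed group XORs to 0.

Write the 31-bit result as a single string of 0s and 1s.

Place data at non-parity positions: p1 p2 0 p4 1 0 0 p8 0 1 0 1 1 1 0 p16 1 0 1 0 1 1 0 1 1 1 1 0 1 0 1
p1 (pos 1,3,5,7,9,11,13,15,17,19,21,23,25,27,29,31): XOR of data positions = 0⊕1⊕0⊕0⊕0⊕1⊕0⊕1⊕1⊕1⊕0⊕1⊕1⊕1⊕1 = 1
p2 (pos 2,3,6,7,10,11,14,15,18,19,22,23,26,27,30,31): XOR of data positions = 0⊕0⊕0⊕1⊕0⊕1⊕0⊕0⊕1⊕1⊕0⊕1⊕1⊕0⊕1 = 1
p4 (pos 4,5,6,7,12,13,14,15,20,21,22,23,28,29,30,31): XOR of data positions = 1⊕0⊕0⊕1⊕1⊕1⊕0⊕0⊕1⊕1⊕0⊕0⊕1⊕0⊕1 = 0
p8 (pos 8,9,10,11,12,13,14,15,24,25,26,27,28,29,30,31): XOR of data positions = 0⊕1⊕0⊕1⊕1⊕1⊕0⊕1⊕1⊕1⊕1⊕0⊕1⊕0⊕1 = 0
p16 (pos 16,17,18,19,20,21,22,23,24,25,26,27,28,29,30,31): XOR of data positions = 1⊕0⊕1⊕0⊕1⊕1⊕0⊕1⊕1⊕1⊕1⊕0⊕1⊕0⊕1 = 0
Codeword: 1100100001011100101011011110101

1100100001011100101011011110101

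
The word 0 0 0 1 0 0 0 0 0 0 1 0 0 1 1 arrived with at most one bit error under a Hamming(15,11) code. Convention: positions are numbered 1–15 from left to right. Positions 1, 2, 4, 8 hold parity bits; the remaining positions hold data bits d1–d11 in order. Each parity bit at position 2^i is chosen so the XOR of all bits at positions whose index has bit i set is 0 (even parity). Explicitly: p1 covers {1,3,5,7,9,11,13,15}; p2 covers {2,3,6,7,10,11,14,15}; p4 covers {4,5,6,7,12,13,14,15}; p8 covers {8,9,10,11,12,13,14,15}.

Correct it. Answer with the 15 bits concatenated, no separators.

000100000010001

s1 (pos 1,3,5,7,9,11,13,15): 0⊕0⊕0⊕0⊕0⊕1⊕0⊕1 = 0
s2 (pos 2,3,6,7,10,11,14,15): 0⊕0⊕0⊕0⊕0⊕1⊕1⊕1 = 1
s4 (pos 4,5,6,7,12,13,14,15): 1⊕0⊕0⊕0⊕0⊕0⊕1⊕1 = 1
s8 (pos 8,9,10,11,12,13,14,15): 0⊕0⊕0⊕1⊕0⊕0⊕1⊕1 = 1
Syndrome s8…s1 = 1110 → error at position 14.
Flip position 14: 000100000010011 → 000100000010001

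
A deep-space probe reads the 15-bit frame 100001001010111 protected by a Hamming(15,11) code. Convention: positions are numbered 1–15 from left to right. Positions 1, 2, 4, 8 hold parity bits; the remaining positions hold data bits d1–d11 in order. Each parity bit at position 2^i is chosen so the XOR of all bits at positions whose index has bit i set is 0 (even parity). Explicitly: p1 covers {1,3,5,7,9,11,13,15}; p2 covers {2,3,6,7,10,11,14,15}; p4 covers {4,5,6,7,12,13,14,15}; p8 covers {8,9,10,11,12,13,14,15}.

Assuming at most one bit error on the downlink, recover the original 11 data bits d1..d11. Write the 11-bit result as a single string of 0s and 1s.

s1 (pos 1,3,5,7,9,11,13,15): 1⊕0⊕0⊕0⊕1⊕1⊕1⊕1 = 1
s2 (pos 2,3,6,7,10,11,14,15): 0⊕0⊕1⊕0⊕0⊕1⊕1⊕1 = 0
s4 (pos 4,5,6,7,12,13,14,15): 0⊕0⊕1⊕0⊕0⊕1⊕1⊕1 = 0
s8 (pos 8,9,10,11,12,13,14,15): 0⊕1⊕0⊕1⊕0⊕1⊕1⊕1 = 1
Syndrome s8…s1 = 1001 → error at position 9.
Flip position 9: 100001001010111 → 100001000010111
Read data bits from positions 3,5,6,7,9,10,11,12,13,14,15: 00100010111

00100010111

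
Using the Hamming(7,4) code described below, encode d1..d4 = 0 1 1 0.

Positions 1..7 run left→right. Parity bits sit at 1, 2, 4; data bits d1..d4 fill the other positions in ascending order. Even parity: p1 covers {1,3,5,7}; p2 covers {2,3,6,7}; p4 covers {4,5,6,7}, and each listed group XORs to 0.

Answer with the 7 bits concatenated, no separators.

Place data at non-parity positions: p1 p2 0 p4 1 1 0
p1 (pos 1,3,5,7): XOR of data positions = 0⊕1⊕0 = 1
p2 (pos 2,3,6,7): XOR of data positions = 0⊕1⊕0 = 1
p4 (pos 4,5,6,7): XOR of data positions = 1⊕1⊕0 = 0
Codeword: 1100110

1100110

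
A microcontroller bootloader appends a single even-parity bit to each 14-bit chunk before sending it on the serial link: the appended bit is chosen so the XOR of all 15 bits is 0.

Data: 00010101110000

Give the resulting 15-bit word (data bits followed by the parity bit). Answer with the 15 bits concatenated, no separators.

XOR of the 14 data bits: 0⊕0⊕0⊕1⊕0⊕1⊕0⊕1⊕1⊕1⊕0⊕0⊕0⊕0 = 1
Parity bit = 1 (so all 15 bits XOR to 0).

000101011100001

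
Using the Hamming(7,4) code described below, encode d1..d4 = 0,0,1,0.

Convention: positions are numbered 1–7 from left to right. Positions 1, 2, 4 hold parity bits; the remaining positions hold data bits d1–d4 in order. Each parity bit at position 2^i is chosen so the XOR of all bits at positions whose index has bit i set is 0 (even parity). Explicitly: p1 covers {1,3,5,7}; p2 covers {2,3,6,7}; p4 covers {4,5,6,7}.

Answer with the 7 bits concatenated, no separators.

Place data at non-parity positions: p1 p2 0 p4 0 1 0
p1 (pos 1,3,5,7): XOR of data positions = 0⊕0⊕0 = 0
p2 (pos 2,3,6,7): XOR of data positions = 0⊕1⊕0 = 1
p4 (pos 4,5,6,7): XOR of data positions = 0⊕1⊕0 = 1
Codeword: 0101010

0101010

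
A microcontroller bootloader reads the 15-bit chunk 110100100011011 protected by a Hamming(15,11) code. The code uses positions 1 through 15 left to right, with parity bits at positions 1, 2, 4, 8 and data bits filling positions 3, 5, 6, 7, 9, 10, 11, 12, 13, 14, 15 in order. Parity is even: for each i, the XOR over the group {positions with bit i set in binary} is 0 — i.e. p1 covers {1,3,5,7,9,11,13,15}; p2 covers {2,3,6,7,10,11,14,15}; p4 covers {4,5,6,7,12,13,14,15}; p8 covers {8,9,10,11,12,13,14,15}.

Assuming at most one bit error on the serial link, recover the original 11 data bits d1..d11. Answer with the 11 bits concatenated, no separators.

s1 (pos 1,3,5,7,9,11,13,15): 1⊕0⊕0⊕1⊕0⊕1⊕0⊕1 = 0
s2 (pos 2,3,6,7,10,11,14,15): 1⊕0⊕0⊕1⊕0⊕1⊕1⊕1 = 1
s4 (pos 4,5,6,7,12,13,14,15): 1⊕0⊕0⊕1⊕1⊕0⊕1⊕1 = 1
s8 (pos 8,9,10,11,12,13,14,15): 0⊕0⊕0⊕1⊕1⊕0⊕1⊕1 = 0
Syndrome s8…s1 = 0110 → error at position 6.
Flip position 6: 110100100011011 → 110101100011011
Read data bits from positions 3,5,6,7,9,10,11,12,13,14,15: 00110011011

00110011011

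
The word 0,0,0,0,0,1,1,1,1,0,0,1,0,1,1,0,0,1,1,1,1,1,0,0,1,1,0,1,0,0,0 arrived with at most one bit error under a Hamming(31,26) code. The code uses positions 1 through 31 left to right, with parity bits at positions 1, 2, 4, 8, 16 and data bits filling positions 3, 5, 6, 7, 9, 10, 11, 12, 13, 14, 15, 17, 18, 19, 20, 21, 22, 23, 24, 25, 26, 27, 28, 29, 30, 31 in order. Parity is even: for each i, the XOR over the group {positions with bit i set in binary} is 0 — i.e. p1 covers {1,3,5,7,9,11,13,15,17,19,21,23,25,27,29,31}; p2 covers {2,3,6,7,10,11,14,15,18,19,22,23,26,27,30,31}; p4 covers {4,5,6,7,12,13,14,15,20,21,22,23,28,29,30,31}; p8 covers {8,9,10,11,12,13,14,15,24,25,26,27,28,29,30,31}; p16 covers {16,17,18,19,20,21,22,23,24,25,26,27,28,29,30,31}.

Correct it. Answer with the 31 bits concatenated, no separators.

s1 (pos 1,3,5,7,9,11,13,15,17,19,21,23,25,27,29,31): 0⊕0⊕0⊕1⊕1⊕0⊕0⊕1⊕0⊕1⊕1⊕0⊕1⊕0⊕0⊕0 = 0
s2 (pos 2,3,6,7,10,11,14,15,18,19,22,23,26,27,30,31): 0⊕0⊕1⊕1⊕0⊕0⊕1⊕1⊕1⊕1⊕1⊕0⊕1⊕0⊕0⊕0 = 0
s4 (pos 4,5,6,7,12,13,14,15,20,21,22,23,28,29,30,31): 0⊕0⊕1⊕1⊕1⊕0⊕1⊕1⊕1⊕1⊕1⊕0⊕1⊕0⊕0⊕0 = 1
s8 (pos 8,9,10,11,12,13,14,15,24,25,26,27,28,29,30,31): 1⊕1⊕0⊕0⊕1⊕0⊕1⊕1⊕0⊕1⊕1⊕0⊕1⊕0⊕0⊕0 = 0
s16 (pos 16,17,18,19,20,21,22,23,24,25,26,27,28,29,30,31): 0⊕0⊕1⊕1⊕1⊕1⊕1⊕0⊕0⊕1⊕1⊕0⊕1⊕0⊕0⊕0 = 0
Syndrome s16…s1 = 00100 → error at position 4.
Flip position 4: 0000011110010110011111001101000 → 0001011110010110011111001101000

0001011110010110011111001101000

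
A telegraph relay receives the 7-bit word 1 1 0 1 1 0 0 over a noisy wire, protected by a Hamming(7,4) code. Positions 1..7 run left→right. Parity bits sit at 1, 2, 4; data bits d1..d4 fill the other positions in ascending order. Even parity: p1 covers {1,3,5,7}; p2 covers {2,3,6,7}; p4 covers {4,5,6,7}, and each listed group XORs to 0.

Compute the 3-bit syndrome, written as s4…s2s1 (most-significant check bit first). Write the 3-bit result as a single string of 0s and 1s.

s1 (pos 1,3,5,7): 1⊕0⊕1⊕0 = 0
s2 (pos 2,3,6,7): 1⊕0⊕0⊕0 = 1
s4 (pos 4,5,6,7): 1⊕1⊕0⊕0 = 0
Syndrome s4…s1 = 010 → error at position 2.

010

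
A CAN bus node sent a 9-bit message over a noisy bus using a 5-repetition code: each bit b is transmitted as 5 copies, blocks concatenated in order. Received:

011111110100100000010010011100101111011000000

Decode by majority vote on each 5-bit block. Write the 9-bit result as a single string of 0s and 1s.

110001110

Block 1 (01111): 4 ones → 1
Block 2 (11101): 4 ones → 1
Block 3 (00100): 1 one → 0
Block 4 (00001): 1 one → 0
Block 5 (00100): 1 one → 0
Block 6 (11100): 3 ones → 1
Block 7 (10111): 4 ones → 1
Block 8 (10110): 3 ones → 1
Block 9 (00000): 0 ones → 0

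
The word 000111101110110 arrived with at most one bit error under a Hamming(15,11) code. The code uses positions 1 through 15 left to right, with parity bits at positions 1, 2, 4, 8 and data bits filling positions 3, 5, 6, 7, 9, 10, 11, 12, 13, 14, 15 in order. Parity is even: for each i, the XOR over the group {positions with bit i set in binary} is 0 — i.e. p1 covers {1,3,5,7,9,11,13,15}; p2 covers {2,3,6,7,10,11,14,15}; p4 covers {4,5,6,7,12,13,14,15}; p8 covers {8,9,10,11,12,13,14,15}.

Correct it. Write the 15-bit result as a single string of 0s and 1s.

000111101100110

s1 (pos 1,3,5,7,9,11,13,15): 0⊕0⊕1⊕1⊕1⊕1⊕1⊕0 = 1
s2 (pos 2,3,6,7,10,11,14,15): 0⊕0⊕1⊕1⊕1⊕1⊕1⊕0 = 1
s4 (pos 4,5,6,7,12,13,14,15): 1⊕1⊕1⊕1⊕0⊕1⊕1⊕0 = 0
s8 (pos 8,9,10,11,12,13,14,15): 0⊕1⊕1⊕1⊕0⊕1⊕1⊕0 = 1
Syndrome s8…s1 = 1011 → error at position 11.
Flip position 11: 000111101110110 → 000111101100110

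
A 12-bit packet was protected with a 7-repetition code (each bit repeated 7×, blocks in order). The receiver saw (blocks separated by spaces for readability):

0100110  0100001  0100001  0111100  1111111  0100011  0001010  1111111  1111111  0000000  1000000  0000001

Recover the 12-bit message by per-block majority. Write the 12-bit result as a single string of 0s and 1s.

000110011000

Block 1 (0100110): 3 ones → 0
Block 2 (0100001): 2 ones → 0
Block 3 (0100001): 2 ones → 0
Block 4 (0111100): 4 ones → 1
Block 5 (1111111): 7 ones → 1
Block 6 (0100011): 3 ones → 0
Block 7 (0001010): 2 ones → 0
Block 8 (1111111): 7 ones → 1
Block 9 (1111111): 7 ones → 1
Block 10 (0000000): 0 ones → 0
Block 11 (1000000): 1 one → 0
Block 12 (0000001): 1 one → 0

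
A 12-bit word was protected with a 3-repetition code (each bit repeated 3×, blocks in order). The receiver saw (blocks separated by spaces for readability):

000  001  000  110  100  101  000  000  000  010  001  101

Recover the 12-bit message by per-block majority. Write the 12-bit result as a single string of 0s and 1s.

Block 1 (000): 0 ones → 0
Block 2 (001): 1 one → 0
Block 3 (000): 0 ones → 0
Block 4 (110): 2 ones → 1
Block 5 (100): 1 one → 0
Block 6 (101): 2 ones → 1
Block 7 (000): 0 ones → 0
Block 8 (000): 0 ones → 0
Block 9 (000): 0 ones → 0
Block 10 (010): 1 one → 0
Block 11 (001): 1 one → 0
Block 12 (101): 2 ones → 1

000101000001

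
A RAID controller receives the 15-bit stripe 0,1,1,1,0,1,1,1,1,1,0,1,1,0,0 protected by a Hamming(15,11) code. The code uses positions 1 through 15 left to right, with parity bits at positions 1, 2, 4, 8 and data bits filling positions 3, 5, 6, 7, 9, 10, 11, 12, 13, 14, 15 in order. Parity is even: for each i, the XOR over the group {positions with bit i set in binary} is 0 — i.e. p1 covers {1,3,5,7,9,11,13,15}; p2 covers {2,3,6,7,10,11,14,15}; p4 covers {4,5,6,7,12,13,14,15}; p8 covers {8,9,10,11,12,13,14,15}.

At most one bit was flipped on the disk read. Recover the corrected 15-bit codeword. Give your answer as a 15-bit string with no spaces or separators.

s1 (pos 1,3,5,7,9,11,13,15): 0⊕1⊕0⊕1⊕1⊕0⊕1⊕0 = 0
s2 (pos 2,3,6,7,10,11,14,15): 1⊕1⊕1⊕1⊕1⊕0⊕0⊕0 = 1
s4 (pos 4,5,6,7,12,13,14,15): 1⊕0⊕1⊕1⊕1⊕1⊕0⊕0 = 1
s8 (pos 8,9,10,11,12,13,14,15): 1⊕1⊕1⊕0⊕1⊕1⊕0⊕0 = 1
Syndrome s8…s1 = 1110 → error at position 14.
Flip position 14: 011101111101100 → 011101111101110

011101111101110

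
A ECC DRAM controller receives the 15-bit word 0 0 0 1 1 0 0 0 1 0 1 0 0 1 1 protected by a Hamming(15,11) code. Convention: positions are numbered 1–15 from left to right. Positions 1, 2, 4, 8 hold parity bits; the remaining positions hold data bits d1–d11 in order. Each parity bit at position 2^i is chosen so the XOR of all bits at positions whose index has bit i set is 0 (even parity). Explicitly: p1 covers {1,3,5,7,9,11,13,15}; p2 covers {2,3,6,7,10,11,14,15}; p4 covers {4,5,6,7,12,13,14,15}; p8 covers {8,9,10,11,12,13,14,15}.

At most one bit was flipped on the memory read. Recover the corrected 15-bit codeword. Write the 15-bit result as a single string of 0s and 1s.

s1 (pos 1,3,5,7,9,11,13,15): 0⊕0⊕1⊕0⊕1⊕1⊕0⊕1 = 0
s2 (pos 2,3,6,7,10,11,14,15): 0⊕0⊕0⊕0⊕0⊕1⊕1⊕1 = 1
s4 (pos 4,5,6,7,12,13,14,15): 1⊕1⊕0⊕0⊕0⊕0⊕1⊕1 = 0
s8 (pos 8,9,10,11,12,13,14,15): 0⊕1⊕0⊕1⊕0⊕0⊕1⊕1 = 0
Syndrome s8…s1 = 0010 → error at position 2.
Flip position 2: 000110001010011 → 010110001010011

010110001010011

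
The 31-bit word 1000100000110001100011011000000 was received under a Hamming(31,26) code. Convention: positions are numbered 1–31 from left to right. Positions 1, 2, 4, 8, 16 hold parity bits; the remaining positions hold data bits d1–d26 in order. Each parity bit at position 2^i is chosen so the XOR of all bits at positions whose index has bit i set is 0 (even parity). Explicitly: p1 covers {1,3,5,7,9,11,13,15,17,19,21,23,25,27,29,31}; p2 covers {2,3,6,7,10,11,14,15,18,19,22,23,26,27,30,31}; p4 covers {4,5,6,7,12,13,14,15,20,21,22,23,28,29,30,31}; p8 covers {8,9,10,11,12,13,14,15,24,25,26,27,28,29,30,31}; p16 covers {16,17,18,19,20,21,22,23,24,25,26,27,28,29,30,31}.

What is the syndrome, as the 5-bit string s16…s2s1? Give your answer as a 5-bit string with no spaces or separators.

s1 (pos 1,3,5,7,9,11,13,15,17,19,21,23,25,27,29,31): 1⊕0⊕1⊕0⊕0⊕1⊕0⊕0⊕1⊕0⊕1⊕0⊕1⊕0⊕0⊕0 = 0
s2 (pos 2,3,6,7,10,11,14,15,18,19,22,23,26,27,30,31): 0⊕0⊕0⊕0⊕0⊕1⊕0⊕0⊕0⊕0⊕1⊕0⊕0⊕0⊕0⊕0 = 0
s4 (pos 4,5,6,7,12,13,14,15,20,21,22,23,28,29,30,31): 0⊕1⊕0⊕0⊕1⊕0⊕0⊕0⊕0⊕1⊕1⊕0⊕0⊕0⊕0⊕0 = 0
s8 (pos 8,9,10,11,12,13,14,15,24,25,26,27,28,29,30,31): 0⊕0⊕0⊕1⊕1⊕0⊕0⊕0⊕1⊕1⊕0⊕0⊕0⊕0⊕0⊕0 = 0
s16 (pos 16,17,18,19,20,21,22,23,24,25,26,27,28,29,30,31): 1⊕1⊕0⊕0⊕0⊕1⊕1⊕0⊕1⊕1⊕0⊕0⊕0⊕0⊕0⊕0 = 0
Syndrome s16…s1 = 00000 → no error.

00000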